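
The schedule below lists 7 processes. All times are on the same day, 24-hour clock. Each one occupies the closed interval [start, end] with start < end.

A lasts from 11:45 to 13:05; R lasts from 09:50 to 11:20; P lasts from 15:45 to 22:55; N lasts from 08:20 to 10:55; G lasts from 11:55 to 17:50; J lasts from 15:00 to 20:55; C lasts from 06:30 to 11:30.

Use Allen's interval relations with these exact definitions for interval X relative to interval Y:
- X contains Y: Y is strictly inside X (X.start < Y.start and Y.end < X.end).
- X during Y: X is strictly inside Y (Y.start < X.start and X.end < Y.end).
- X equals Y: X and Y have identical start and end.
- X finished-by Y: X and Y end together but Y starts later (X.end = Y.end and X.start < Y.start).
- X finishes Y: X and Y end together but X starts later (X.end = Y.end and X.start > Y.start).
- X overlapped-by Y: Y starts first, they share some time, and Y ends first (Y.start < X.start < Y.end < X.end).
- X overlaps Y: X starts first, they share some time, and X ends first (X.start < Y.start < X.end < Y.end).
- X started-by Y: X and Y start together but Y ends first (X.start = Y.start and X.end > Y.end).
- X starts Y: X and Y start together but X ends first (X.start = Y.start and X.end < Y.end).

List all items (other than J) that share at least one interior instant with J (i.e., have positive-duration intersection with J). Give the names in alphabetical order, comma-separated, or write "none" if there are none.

Target J = [15:00, 20:55].
A [11:45, 13:05] → before → no.
C [06:30, 11:30] → before → no.
G [11:55, 17:50] → overlaps → yes.
N [08:20, 10:55] → before → no.
P [15:45, 22:55] → overlapped-by → yes.
R [09:50, 11:20] → before → no.
Result: G, P.

G, P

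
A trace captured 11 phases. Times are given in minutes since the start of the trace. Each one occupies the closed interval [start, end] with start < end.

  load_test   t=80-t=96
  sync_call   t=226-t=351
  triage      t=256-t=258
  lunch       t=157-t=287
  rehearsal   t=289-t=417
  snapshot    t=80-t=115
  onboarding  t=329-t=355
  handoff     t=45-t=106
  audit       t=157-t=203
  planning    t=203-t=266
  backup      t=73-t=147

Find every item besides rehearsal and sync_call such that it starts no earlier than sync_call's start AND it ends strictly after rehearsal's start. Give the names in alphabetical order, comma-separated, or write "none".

Conditions: its start is no earlier than sync_call's start (X.start >= t=226) AND its end is strictly after rehearsal's start (X.end > t=289).
audit: start t=157 >= t=226? ✗; end t=203 > t=289? ✗ → no.
backup: start t=73 >= t=226? ✗; end t=147 > t=289? ✗ → no.
handoff: start t=45 >= t=226? ✗; end t=106 > t=289? ✗ → no.
load_test: start t=80 >= t=226? ✗; end t=96 > t=289? ✗ → no.
lunch: start t=157 >= t=226? ✗; end t=287 > t=289? ✗ → no.
onboarding: start t=329 >= t=226? ✓; end t=355 > t=289? ✓ → yes.
planning: start t=203 >= t=226? ✗; end t=266 > t=289? ✗ → no.
snapshot: start t=80 >= t=226? ✗; end t=115 > t=289? ✗ → no.
triage: start t=256 >= t=226? ✓; end t=258 > t=289? ✗ → no.
Result: onboarding.

onboarding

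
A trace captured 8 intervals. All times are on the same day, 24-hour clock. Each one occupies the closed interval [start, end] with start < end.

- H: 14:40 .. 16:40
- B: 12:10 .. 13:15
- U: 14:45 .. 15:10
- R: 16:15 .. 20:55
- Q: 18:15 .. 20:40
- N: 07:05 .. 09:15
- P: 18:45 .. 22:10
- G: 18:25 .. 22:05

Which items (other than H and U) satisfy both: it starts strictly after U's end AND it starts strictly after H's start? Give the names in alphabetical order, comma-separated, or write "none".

Conditions: its start is strictly after U's end (X.start > 15:10) AND its start is strictly after H's start (X.start > 14:40).
B: start 12:10 > 15:10? ✗; start 12:10 > 14:40? ✗ → no.
G: start 18:25 > 15:10? ✓; start 18:25 > 14:40? ✓ → yes.
N: start 07:05 > 15:10? ✗; start 07:05 > 14:40? ✗ → no.
P: start 18:45 > 15:10? ✓; start 18:45 > 14:40? ✓ → yes.
Q: start 18:15 > 15:10? ✓; start 18:15 > 14:40? ✓ → yes.
R: start 16:15 > 15:10? ✓; start 16:15 > 14:40? ✓ → yes.
Result: G, P, Q, R.

G, P, Q, R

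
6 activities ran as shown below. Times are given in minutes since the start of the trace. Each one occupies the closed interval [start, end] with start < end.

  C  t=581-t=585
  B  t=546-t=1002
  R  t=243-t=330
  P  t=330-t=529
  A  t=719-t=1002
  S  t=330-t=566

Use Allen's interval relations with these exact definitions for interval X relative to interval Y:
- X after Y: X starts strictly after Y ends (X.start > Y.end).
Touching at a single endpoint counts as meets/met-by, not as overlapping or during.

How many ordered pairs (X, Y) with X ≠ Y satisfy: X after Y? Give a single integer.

Checking all 30 ordered pairs for relation 'after'; matching pairs in alphabetical order:
(A, C): A after C ✓
(A, P): A after P ✓
(A, R): A after R ✓
(A, S): A after S ✓
(B, P): B after P ✓
(B, R): B after R ✓
(C, P): C after P ✓
(C, R): C after R ✓
(C, S): C after S ✓
Count: 9.

9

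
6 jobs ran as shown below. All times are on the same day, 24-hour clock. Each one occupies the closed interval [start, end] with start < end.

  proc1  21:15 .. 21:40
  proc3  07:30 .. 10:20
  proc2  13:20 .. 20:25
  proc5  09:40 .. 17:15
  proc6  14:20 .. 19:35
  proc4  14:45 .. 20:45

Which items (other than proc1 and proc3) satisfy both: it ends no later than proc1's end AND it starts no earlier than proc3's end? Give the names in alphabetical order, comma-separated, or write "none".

proc2, proc4, proc6

Conditions: its end is no later than proc1's end (X.end <= 21:40) AND its start is no earlier than proc3's end (X.start >= 10:20).
proc2: end 20:25 <= 21:40? ✓; start 13:20 >= 10:20? ✓ → yes.
proc4: end 20:45 <= 21:40? ✓; start 14:45 >= 10:20? ✓ → yes.
proc5: end 17:15 <= 21:40? ✓; start 09:40 >= 10:20? ✗ → no.
proc6: end 19:35 <= 21:40? ✓; start 14:20 >= 10:20? ✓ → yes.
Result: proc2, proc4, proc6.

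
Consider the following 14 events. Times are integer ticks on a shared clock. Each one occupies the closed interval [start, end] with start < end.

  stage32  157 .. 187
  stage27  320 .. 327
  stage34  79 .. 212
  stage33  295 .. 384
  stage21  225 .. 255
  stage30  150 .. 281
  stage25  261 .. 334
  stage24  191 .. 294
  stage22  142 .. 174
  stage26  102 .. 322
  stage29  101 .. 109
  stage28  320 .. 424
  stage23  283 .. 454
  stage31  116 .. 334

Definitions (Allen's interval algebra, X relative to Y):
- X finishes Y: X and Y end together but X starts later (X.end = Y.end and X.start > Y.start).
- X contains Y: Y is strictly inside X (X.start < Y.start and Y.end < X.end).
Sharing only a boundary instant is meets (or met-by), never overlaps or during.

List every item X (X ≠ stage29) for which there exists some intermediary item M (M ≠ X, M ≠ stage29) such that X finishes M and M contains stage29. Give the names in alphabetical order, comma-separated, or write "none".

Target stage29 = [101, 109].
Intermediaries M with M contains stage29: stage34.
Via stage34 — items with X finishes stage34: none.
Union: none.

none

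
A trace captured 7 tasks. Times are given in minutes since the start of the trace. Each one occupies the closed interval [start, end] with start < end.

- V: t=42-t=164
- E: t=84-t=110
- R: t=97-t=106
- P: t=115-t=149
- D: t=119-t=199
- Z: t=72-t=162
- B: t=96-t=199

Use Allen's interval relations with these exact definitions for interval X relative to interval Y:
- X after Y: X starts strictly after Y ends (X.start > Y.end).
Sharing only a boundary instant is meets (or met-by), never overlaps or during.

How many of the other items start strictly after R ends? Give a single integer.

2

Target R = [t=97, t=106].
B [t=96, t=199] → contains → no.
D [t=119, t=199] → after → counts.
E [t=84, t=110] → contains → no.
P [t=115, t=149] → after → counts.
V [t=42, t=164] → contains → no.
Z [t=72, t=162] → contains → no.
Total: 2.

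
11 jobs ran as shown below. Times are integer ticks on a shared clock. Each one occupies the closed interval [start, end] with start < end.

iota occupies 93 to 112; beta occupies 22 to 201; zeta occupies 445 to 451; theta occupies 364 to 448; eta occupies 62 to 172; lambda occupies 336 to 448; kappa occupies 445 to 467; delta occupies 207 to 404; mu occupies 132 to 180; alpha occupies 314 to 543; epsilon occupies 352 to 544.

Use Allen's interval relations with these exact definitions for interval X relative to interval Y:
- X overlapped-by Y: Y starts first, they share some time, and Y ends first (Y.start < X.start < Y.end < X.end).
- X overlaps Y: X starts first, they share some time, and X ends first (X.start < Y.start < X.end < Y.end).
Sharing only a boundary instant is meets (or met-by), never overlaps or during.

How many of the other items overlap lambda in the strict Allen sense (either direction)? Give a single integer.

Target lambda = [336, 448].
alpha [314, 543] → contains → no.
beta [22, 201] → before → no.
delta [207, 404] → overlaps → counts.
epsilon [352, 544] → overlapped-by → counts.
eta [62, 172] → before → no.
iota [93, 112] → before → no.
kappa [445, 467] → overlapped-by → counts.
mu [132, 180] → before → no.
theta [364, 448] → finishes → no.
zeta [445, 451] → overlapped-by → counts.
Total: 4.

4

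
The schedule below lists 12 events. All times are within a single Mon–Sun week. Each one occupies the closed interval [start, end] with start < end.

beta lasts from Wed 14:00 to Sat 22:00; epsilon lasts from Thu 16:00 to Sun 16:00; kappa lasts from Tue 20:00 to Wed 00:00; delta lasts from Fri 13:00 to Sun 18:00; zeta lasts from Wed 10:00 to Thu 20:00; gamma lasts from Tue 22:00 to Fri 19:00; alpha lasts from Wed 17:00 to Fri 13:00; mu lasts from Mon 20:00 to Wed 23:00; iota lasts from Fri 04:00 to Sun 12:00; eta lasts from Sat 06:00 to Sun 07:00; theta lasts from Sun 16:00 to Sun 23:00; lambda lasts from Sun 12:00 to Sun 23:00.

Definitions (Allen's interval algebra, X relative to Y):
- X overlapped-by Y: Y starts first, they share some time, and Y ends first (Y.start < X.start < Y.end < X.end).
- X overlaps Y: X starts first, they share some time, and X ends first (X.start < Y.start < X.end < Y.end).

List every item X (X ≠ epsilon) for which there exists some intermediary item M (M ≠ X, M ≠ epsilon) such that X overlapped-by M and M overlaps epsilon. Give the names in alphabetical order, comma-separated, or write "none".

alpha, beta, delta, eta, iota

Target epsilon = [Thu 16:00, Sun 16:00].
Intermediaries M with M overlaps epsilon: alpha, beta, gamma, zeta.
Via alpha — items with X overlapped-by alpha: iota.
Via beta — items with X overlapped-by beta: delta, eta, iota.
Via gamma — items with X overlapped-by gamma: beta, delta, iota.
Via zeta — items with X overlapped-by zeta: alpha, beta.
Union: alpha, beta, delta, eta, iota.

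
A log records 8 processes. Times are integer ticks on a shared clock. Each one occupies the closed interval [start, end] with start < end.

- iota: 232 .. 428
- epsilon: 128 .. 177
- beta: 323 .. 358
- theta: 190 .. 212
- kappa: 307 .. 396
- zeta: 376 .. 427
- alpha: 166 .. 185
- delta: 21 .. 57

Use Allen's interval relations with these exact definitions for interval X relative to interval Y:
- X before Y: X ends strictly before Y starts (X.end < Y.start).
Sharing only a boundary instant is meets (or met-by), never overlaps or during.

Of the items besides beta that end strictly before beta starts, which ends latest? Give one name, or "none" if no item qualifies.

Target beta = [323, 358].
alpha [166, 185] → before → candidate.
delta [21, 57] → before → candidate.
epsilon [128, 177] → before → candidate.
iota [232, 428] → contains → excluded.
kappa [307, 396] → contains → excluded.
theta [190, 212] → before → candidate.
zeta [376, 427] → after → excluded.
Among candidates, latest end is 212 → theta.

theta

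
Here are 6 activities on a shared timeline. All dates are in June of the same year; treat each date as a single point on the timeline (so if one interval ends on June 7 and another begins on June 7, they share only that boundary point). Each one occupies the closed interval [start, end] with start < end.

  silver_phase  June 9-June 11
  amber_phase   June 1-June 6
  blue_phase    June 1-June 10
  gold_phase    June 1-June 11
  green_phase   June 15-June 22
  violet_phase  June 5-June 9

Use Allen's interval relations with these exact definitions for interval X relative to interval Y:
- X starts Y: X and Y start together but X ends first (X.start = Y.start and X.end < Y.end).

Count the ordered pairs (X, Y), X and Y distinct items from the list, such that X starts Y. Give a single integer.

Checking all 30 ordered pairs for relation 'starts'; matching pairs in alphabetical order:
(amber_phase, blue_phase): amber_phase starts blue_phase ✓
(amber_phase, gold_phase): amber_phase starts gold_phase ✓
(blue_phase, gold_phase): blue_phase starts gold_phase ✓
Count: 3.

3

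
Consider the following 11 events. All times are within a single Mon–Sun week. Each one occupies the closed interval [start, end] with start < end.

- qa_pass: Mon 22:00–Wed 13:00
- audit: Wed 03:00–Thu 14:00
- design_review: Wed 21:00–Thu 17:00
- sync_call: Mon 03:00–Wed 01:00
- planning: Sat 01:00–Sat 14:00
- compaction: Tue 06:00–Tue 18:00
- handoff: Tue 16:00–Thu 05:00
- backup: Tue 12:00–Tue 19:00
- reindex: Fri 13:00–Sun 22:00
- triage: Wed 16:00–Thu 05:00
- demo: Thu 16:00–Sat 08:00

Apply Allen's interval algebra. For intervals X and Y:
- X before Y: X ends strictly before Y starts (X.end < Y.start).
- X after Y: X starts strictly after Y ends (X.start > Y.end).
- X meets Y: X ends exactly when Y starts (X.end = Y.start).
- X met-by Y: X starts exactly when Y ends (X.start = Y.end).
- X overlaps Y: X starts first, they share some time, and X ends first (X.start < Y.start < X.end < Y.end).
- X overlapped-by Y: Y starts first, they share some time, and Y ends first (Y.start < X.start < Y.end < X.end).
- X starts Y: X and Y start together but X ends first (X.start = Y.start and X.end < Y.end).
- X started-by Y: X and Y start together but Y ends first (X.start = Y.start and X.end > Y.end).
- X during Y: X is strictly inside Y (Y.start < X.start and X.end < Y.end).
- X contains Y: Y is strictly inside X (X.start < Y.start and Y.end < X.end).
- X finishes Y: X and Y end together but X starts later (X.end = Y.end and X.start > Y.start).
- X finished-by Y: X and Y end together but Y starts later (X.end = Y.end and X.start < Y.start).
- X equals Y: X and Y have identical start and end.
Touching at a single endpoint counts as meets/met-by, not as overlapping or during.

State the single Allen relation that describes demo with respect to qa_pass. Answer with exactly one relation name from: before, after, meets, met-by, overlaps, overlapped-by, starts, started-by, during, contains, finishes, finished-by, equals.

demo = [Thu 16:00, Sat 08:00]; qa_pass = [Mon 22:00, Wed 13:00].
Compare endpoints: demo.start > qa_pass.start, demo.start > qa_pass.end, demo.end > qa_pass.start, demo.end > qa_pass.end.
That pattern is 'after'.

after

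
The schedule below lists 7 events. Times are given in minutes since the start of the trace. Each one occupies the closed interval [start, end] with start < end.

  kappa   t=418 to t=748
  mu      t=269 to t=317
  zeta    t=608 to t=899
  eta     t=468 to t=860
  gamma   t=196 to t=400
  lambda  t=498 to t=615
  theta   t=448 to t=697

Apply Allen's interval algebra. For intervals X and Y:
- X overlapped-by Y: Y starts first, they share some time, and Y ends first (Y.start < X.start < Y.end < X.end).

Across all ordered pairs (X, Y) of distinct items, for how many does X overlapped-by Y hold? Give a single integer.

Checking all 42 ordered pairs for relation 'overlapped-by'; matching pairs in alphabetical order:
(eta, kappa): eta overlapped-by kappa ✓
(eta, theta): eta overlapped-by theta ✓
(zeta, eta): zeta overlapped-by eta ✓
(zeta, kappa): zeta overlapped-by kappa ✓
(zeta, lambda): zeta overlapped-by lambda ✓
(zeta, theta): zeta overlapped-by theta ✓
Count: 6.

6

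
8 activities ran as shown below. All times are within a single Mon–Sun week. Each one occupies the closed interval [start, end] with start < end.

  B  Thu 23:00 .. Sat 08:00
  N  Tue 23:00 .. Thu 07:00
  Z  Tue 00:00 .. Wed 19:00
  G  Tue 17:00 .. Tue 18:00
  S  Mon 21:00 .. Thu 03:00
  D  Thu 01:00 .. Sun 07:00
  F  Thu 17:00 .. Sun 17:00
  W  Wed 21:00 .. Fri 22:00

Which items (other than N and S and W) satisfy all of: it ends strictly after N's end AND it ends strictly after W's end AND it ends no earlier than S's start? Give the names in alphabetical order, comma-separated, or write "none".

Conditions: its end is strictly after N's end (X.end > Thu 07:00) AND its end is strictly after W's end (X.end > Fri 22:00) AND its end is no earlier than S's start (X.end >= Mon 21:00).
B: end Sat 08:00 > Thu 07:00? ✓; end Sat 08:00 > Fri 22:00? ✓; end Sat 08:00 >= Mon 21:00? ✓ → yes.
D: end Sun 07:00 > Thu 07:00? ✓; end Sun 07:00 > Fri 22:00? ✓; end Sun 07:00 >= Mon 21:00? ✓ → yes.
F: end Sun 17:00 > Thu 07:00? ✓; end Sun 17:00 > Fri 22:00? ✓; end Sun 17:00 >= Mon 21:00? ✓ → yes.
G: end Tue 18:00 > Thu 07:00? ✗; end Tue 18:00 > Fri 22:00? ✗; end Tue 18:00 >= Mon 21:00? ✓ → no.
Z: end Wed 19:00 > Thu 07:00? ✗; end Wed 19:00 > Fri 22:00? ✗; end Wed 19:00 >= Mon 21:00? ✓ → no.
Result: B, D, F.

B, D, F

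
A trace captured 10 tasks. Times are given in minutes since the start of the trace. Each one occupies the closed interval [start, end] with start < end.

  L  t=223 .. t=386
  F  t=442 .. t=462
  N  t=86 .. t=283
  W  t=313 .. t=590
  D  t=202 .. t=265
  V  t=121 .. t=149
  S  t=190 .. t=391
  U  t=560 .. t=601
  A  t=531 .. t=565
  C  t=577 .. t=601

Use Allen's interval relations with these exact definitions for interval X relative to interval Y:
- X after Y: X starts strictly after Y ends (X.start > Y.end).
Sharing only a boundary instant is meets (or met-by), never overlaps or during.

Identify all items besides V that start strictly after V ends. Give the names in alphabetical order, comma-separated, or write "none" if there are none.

A, C, D, F, L, S, U, W

Target V = [t=121, t=149].
A [t=531, t=565] → after → yes.
C [t=577, t=601] → after → yes.
D [t=202, t=265] → after → yes.
F [t=442, t=462] → after → yes.
L [t=223, t=386] → after → yes.
N [t=86, t=283] → contains → no.
S [t=190, t=391] → after → yes.
U [t=560, t=601] → after → yes.
W [t=313, t=590] → after → yes.
Result: A, C, D, F, L, S, U, W.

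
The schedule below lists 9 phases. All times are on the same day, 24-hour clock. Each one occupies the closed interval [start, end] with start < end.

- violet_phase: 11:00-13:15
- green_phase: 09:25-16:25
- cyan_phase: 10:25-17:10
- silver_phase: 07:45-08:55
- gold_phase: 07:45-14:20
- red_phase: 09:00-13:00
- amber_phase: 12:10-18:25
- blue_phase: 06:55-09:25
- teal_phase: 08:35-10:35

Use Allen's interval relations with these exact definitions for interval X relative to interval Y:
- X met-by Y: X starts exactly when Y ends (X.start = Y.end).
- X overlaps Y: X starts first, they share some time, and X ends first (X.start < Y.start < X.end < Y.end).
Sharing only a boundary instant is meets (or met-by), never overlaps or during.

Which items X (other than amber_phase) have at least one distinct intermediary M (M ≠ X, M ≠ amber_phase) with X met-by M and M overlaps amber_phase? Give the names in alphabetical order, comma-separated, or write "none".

Target amber_phase = [12:10, 18:25].
Intermediaries M with M overlaps amber_phase: cyan_phase, gold_phase, green_phase, red_phase, violet_phase.
Via cyan_phase — items with X met-by cyan_phase: none.
Via gold_phase — items with X met-by gold_phase: none.
Via green_phase — items with X met-by green_phase: none.
Via red_phase — items with X met-by red_phase: none.
Via violet_phase — items with X met-by violet_phase: none.
Union: none.

none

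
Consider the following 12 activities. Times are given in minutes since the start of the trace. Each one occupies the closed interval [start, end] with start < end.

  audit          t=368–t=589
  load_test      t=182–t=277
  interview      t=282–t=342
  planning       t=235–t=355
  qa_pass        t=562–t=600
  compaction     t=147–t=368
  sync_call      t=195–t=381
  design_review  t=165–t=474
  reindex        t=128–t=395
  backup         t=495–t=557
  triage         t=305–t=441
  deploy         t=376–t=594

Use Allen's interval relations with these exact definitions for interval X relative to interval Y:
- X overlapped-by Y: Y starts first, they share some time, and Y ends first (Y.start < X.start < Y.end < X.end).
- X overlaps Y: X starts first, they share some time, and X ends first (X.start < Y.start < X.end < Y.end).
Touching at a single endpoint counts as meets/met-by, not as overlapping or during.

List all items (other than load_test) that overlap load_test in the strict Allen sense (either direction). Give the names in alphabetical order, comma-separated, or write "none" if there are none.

Target load_test = [t=182, t=277].
audit [t=368, t=589] → after → no.
backup [t=495, t=557] → after → no.
compaction [t=147, t=368] → contains → no.
deploy [t=376, t=594] → after → no.
design_review [t=165, t=474] → contains → no.
interview [t=282, t=342] → after → no.
planning [t=235, t=355] → overlapped-by → yes.
qa_pass [t=562, t=600] → after → no.
reindex [t=128, t=395] → contains → no.
sync_call [t=195, t=381] → overlapped-by → yes.
triage [t=305, t=441] → after → no.
Result: planning, sync_call.

planning, sync_call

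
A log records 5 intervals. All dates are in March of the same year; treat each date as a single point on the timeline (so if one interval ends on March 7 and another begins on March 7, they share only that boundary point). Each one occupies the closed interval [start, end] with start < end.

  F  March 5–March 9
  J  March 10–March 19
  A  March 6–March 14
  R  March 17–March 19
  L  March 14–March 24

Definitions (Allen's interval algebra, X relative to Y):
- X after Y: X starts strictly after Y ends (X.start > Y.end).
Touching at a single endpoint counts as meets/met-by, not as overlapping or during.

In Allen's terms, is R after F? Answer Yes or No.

Yes

R = [March 17, March 19], F = [March 5, March 9].
Actual relation of R to F: after.
Asked whether 'after' holds → Yes.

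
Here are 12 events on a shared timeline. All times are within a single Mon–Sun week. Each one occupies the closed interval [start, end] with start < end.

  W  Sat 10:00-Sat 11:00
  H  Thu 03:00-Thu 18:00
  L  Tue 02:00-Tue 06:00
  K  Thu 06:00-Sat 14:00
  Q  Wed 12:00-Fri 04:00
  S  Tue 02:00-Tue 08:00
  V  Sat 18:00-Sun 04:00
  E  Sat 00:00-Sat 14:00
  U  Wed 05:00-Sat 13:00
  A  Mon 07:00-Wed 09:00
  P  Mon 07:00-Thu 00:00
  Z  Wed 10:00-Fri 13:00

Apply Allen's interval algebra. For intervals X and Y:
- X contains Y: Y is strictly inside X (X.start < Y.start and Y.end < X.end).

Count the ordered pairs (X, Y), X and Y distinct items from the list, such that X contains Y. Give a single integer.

Checking all 132 ordered pairs for relation 'contains'; matching pairs in alphabetical order:
(A, L): A contains L ✓
(A, S): A contains S ✓
(E, W): E contains W ✓
(K, W): K contains W ✓
(P, L): P contains L ✓
(P, S): P contains S ✓
(Q, H): Q contains H ✓
(U, H): U contains H ✓
(U, Q): U contains Q ✓
(U, W): U contains W ✓
(U, Z): U contains Z ✓
(Z, H): Z contains H ✓
(Z, Q): Z contains Q ✓
Count: 13.

13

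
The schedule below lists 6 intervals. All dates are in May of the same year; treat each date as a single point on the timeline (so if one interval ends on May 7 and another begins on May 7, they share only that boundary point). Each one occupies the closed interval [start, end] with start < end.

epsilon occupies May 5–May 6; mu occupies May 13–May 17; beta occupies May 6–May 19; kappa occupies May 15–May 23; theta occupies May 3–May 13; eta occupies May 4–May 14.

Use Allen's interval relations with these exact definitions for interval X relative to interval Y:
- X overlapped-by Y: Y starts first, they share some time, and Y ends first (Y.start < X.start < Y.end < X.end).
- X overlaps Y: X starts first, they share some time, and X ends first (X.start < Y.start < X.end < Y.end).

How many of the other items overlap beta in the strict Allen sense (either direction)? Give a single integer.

Target beta = [May 6, May 19].
epsilon [May 5, May 6] → meets → no.
eta [May 4, May 14] → overlaps → counts.
kappa [May 15, May 23] → overlapped-by → counts.
mu [May 13, May 17] → during → no.
theta [May 3, May 13] → overlaps → counts.
Total: 3.

3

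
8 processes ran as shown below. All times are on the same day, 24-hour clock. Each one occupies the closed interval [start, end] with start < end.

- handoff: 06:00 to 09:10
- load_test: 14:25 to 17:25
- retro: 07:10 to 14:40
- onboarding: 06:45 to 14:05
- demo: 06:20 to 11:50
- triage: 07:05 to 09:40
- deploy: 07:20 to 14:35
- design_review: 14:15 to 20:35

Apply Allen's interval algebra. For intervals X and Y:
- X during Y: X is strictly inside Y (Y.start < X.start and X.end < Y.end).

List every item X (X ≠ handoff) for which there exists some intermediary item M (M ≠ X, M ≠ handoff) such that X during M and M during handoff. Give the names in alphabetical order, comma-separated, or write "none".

none

Target handoff = [06:00, 09:10].
Intermediaries M with M during handoff: none.
Union: none.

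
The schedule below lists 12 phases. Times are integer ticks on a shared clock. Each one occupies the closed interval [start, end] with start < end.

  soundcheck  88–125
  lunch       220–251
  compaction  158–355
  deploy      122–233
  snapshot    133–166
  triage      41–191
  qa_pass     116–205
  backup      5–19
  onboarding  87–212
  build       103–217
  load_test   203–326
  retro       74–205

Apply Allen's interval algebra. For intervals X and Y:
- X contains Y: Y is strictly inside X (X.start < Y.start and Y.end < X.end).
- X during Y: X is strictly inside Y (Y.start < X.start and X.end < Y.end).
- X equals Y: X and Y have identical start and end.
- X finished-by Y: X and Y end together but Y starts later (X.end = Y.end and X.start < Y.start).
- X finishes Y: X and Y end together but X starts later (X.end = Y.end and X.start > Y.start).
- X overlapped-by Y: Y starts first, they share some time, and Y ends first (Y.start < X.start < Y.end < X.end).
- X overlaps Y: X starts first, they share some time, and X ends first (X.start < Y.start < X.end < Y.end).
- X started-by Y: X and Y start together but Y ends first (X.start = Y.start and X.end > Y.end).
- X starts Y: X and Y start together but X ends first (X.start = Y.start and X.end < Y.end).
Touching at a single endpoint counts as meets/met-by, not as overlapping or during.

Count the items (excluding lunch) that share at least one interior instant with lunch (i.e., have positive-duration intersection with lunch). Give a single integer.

3

Target lunch = [220, 251].
backup [5, 19] → before → no.
build [103, 217] → before → no.
compaction [158, 355] → contains → counts.
deploy [122, 233] → overlaps → counts.
load_test [203, 326] → contains → counts.
onboarding [87, 212] → before → no.
qa_pass [116, 205] → before → no.
retro [74, 205] → before → no.
snapshot [133, 166] → before → no.
soundcheck [88, 125] → before → no.
triage [41, 191] → before → no.
Total: 3.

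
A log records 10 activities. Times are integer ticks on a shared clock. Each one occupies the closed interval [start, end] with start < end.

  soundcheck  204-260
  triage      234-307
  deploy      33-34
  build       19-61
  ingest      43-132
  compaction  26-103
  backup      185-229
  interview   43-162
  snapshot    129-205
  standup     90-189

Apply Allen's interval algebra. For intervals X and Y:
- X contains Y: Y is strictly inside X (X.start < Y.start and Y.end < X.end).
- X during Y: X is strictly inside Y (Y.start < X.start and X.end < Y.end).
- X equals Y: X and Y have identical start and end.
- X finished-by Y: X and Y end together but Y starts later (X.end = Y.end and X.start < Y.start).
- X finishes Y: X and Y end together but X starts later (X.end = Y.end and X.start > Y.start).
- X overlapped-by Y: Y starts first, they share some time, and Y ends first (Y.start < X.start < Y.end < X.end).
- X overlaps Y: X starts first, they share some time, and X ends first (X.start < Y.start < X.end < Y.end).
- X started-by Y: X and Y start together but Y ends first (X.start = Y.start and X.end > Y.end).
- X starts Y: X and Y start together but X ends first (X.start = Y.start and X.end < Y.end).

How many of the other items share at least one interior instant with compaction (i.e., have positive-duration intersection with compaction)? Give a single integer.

5

Target compaction = [26, 103].
backup [185, 229] → after → no.
build [19, 61] → overlaps → counts.
deploy [33, 34] → during → counts.
ingest [43, 132] → overlapped-by → counts.
interview [43, 162] → overlapped-by → counts.
snapshot [129, 205] → after → no.
soundcheck [204, 260] → after → no.
standup [90, 189] → overlapped-by → counts.
triage [234, 307] → after → no.
Total: 5.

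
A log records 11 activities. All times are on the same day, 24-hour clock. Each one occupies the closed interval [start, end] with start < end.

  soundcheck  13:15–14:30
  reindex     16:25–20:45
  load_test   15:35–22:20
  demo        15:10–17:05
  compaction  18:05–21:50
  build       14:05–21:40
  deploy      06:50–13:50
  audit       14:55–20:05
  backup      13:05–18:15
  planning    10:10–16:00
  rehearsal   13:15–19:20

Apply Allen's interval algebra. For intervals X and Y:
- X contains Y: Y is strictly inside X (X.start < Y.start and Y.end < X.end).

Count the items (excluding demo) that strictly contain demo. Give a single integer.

4

Target demo = [15:10, 17:05].
audit [14:55, 20:05] → contains → counts.
backup [13:05, 18:15] → contains → counts.
build [14:05, 21:40] → contains → counts.
compaction [18:05, 21:50] → after → no.
deploy [06:50, 13:50] → before → no.
load_test [15:35, 22:20] → overlapped-by → no.
planning [10:10, 16:00] → overlaps → no.
rehearsal [13:15, 19:20] → contains → counts.
reindex [16:25, 20:45] → overlapped-by → no.
soundcheck [13:15, 14:30] → before → no.
Total: 4.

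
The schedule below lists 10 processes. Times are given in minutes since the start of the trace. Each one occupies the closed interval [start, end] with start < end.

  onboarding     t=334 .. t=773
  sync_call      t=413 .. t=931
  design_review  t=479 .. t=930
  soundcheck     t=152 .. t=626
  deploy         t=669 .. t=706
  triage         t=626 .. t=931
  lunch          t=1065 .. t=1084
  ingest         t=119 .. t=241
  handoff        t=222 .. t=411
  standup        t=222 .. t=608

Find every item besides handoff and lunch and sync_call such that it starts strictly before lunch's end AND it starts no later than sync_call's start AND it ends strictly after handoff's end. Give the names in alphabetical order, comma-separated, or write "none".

onboarding, soundcheck, standup

Conditions: its start is strictly before lunch's end (X.start < t=1084) AND its start is no later than sync_call's start (X.start <= t=413) AND its end is strictly after handoff's end (X.end > t=411).
deploy: start t=669 < t=1084? ✓; start t=669 <= t=413? ✗; end t=706 > t=411? ✓ → no.
design_review: start t=479 < t=1084? ✓; start t=479 <= t=413? ✗; end t=930 > t=411? ✓ → no.
ingest: start t=119 < t=1084? ✓; start t=119 <= t=413? ✓; end t=241 > t=411? ✗ → no.
onboarding: start t=334 < t=1084? ✓; start t=334 <= t=413? ✓; end t=773 > t=411? ✓ → yes.
soundcheck: start t=152 < t=1084? ✓; start t=152 <= t=413? ✓; end t=626 > t=411? ✓ → yes.
standup: start t=222 < t=1084? ✓; start t=222 <= t=413? ✓; end t=608 > t=411? ✓ → yes.
triage: start t=626 < t=1084? ✓; start t=626 <= t=413? ✗; end t=931 > t=411? ✓ → no.
Result: onboarding, soundcheck, standup.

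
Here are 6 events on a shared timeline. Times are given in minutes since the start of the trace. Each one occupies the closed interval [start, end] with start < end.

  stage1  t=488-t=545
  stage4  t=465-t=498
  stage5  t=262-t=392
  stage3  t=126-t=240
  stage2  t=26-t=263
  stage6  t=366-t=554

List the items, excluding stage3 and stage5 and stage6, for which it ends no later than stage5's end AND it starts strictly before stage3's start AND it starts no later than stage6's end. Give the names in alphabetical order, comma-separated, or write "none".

stage2

Conditions: its end is no later than stage5's end (X.end <= t=392) AND its start is strictly before stage3's start (X.start < t=126) AND its start is no later than stage6's end (X.start <= t=554).
stage1: end t=545 <= t=392? ✗; start t=488 < t=126? ✗; start t=488 <= t=554? ✓ → no.
stage2: end t=263 <= t=392? ✓; start t=26 < t=126? ✓; start t=26 <= t=554? ✓ → yes.
stage4: end t=498 <= t=392? ✗; start t=465 < t=126? ✗; start t=465 <= t=554? ✓ → no.
Result: stage2.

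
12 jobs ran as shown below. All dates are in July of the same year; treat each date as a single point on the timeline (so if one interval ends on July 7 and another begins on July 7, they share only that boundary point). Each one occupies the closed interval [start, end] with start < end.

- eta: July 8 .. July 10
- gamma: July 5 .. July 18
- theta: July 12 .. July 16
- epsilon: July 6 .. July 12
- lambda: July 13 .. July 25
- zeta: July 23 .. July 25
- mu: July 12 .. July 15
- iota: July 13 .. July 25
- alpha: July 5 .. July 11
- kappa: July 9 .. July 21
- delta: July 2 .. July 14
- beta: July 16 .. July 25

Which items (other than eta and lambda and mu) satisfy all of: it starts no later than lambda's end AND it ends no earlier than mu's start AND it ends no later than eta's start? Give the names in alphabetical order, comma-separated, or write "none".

none

Conditions: its start is no later than lambda's end (X.start <= July 25) AND its end is no earlier than mu's start (X.end >= July 12) AND its end is no later than eta's start (X.end <= July 8).
alpha: start July 5 <= July 25? ✓; end July 11 >= July 12? ✗; end July 11 <= July 8? ✗ → no.
beta: start July 16 <= July 25? ✓; end July 25 >= July 12? ✓; end July 25 <= July 8? ✗ → no.
delta: start July 2 <= July 25? ✓; end July 14 >= July 12? ✓; end July 14 <= July 8? ✗ → no.
epsilon: start July 6 <= July 25? ✓; end July 12 >= July 12? ✓; end July 12 <= July 8? ✗ → no.
gamma: start July 5 <= July 25? ✓; end July 18 >= July 12? ✓; end July 18 <= July 8? ✗ → no.
iota: start July 13 <= July 25? ✓; end July 25 >= July 12? ✓; end July 25 <= July 8? ✗ → no.
kappa: start July 9 <= July 25? ✓; end July 21 >= July 12? ✓; end July 21 <= July 8? ✗ → no.
theta: start July 12 <= July 25? ✓; end July 16 >= July 12? ✓; end July 16 <= July 8? ✗ → no.
zeta: start July 23 <= July 25? ✓; end July 25 >= July 12? ✓; end July 25 <= July 8? ✗ → no.
Result: none.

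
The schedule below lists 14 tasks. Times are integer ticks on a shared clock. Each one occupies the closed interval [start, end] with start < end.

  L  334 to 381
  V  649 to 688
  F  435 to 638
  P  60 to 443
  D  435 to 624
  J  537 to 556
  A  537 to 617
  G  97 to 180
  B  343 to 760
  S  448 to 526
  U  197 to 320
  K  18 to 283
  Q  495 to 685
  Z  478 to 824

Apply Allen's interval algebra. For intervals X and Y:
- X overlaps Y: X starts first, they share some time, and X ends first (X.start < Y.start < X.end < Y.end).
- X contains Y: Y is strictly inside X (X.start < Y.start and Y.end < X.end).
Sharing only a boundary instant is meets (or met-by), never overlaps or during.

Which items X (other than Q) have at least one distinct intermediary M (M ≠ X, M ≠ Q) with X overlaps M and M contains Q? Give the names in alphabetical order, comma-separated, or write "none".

B, D, F, L, P, S

Target Q = [495, 685].
Intermediaries M with M contains Q: B, Z.
Via B — items with X overlaps B: L, P.
Via Z — items with X overlaps Z: B, D, F, S.
Union: B, D, F, L, P, S.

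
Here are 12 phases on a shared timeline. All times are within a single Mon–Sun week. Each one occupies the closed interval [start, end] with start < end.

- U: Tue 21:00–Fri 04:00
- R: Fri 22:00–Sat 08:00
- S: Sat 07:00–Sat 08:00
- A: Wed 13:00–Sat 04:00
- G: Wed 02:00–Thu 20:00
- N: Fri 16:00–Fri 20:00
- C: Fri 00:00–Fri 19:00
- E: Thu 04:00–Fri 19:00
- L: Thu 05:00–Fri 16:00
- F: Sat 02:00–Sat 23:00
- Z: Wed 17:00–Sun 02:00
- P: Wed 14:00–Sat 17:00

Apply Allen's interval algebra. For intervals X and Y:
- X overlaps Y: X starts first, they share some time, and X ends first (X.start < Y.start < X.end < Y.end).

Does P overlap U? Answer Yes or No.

P = [Wed 14:00, Sat 17:00], U = [Tue 21:00, Fri 04:00].
Actual relation of P to U: overlapped-by.
Asked whether 'overlaps' holds → No.

No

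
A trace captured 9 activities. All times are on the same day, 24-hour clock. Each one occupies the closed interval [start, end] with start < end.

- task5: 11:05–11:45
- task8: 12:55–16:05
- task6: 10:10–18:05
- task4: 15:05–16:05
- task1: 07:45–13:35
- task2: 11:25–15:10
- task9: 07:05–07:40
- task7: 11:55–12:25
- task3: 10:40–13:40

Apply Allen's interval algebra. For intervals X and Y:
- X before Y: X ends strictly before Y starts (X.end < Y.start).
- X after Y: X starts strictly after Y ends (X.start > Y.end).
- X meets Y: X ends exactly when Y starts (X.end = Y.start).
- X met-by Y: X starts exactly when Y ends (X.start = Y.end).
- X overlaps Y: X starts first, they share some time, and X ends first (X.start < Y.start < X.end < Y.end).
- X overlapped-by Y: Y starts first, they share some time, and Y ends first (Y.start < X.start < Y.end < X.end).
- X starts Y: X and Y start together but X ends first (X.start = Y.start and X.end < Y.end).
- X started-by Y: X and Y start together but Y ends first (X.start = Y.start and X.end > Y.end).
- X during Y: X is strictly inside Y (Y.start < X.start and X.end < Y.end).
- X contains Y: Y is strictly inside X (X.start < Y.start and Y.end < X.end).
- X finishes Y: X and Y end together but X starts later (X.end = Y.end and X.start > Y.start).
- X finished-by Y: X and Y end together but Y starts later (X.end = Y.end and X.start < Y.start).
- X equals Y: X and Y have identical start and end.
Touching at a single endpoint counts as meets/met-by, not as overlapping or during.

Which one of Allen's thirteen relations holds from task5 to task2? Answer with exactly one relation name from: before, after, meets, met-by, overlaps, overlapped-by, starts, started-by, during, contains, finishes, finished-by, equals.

overlaps

task5 = [11:05, 11:45]; task2 = [11:25, 15:10].
Compare endpoints: task5.start < task2.start, task5.start < task2.end, task5.end > task2.start, task5.end < task2.end.
That pattern is 'overlaps'.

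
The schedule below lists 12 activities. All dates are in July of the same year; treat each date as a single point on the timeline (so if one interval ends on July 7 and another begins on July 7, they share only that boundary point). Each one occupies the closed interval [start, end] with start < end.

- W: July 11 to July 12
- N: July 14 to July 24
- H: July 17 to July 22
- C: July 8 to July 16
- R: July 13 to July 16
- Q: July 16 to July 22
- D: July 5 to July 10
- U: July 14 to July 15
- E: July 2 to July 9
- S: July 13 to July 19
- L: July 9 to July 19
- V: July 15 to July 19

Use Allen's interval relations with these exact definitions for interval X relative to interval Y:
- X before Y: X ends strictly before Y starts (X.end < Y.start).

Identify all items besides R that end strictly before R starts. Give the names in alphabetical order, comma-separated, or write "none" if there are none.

Target R = [July 13, July 16].
C [July 8, July 16] → finished-by → no.
D [July 5, July 10] → before → yes.
E [July 2, July 9] → before → yes.
H [July 17, July 22] → after → no.
L [July 9, July 19] → contains → no.
N [July 14, July 24] → overlapped-by → no.
Q [July 16, July 22] → met-by → no.
S [July 13, July 19] → started-by → no.
U [July 14, July 15] → during → no.
V [July 15, July 19] → overlapped-by → no.
W [July 11, July 12] → before → yes.
Result: D, E, W.

D, E, W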